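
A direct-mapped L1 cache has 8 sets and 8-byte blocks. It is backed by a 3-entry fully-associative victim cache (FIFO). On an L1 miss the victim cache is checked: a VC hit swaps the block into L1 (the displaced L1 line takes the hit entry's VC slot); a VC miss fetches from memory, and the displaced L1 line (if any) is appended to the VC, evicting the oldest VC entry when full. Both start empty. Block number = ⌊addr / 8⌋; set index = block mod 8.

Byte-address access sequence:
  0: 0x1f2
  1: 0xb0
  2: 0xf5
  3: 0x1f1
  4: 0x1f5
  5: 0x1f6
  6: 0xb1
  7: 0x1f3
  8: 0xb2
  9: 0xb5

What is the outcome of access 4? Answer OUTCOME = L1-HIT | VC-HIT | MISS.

OUTCOME = L1-HIT

0: 0x1f2 (blk 62, set 6) → MISS  vc=[]
1: 0xb0 (blk 22, set 6) → MISS  vc=[62]
2: 0xf5 (blk 30, set 6) → MISS  vc=[62, 22]
3: 0x1f1 (blk 62, set 6) → VC-HIT  vc=[30, 22]
4: 0x1f5 (blk 62, set 6) → L1-HIT  vc=[30, 22]
5: 0x1f6 (blk 62, set 6) → L1-HIT  vc=[30, 22]
6: 0xb1 (blk 22, set 6) → VC-HIT  vc=[30, 62]
7: 0x1f3 (blk 62, set 6) → VC-HIT  vc=[30, 22]
8: 0xb2 (blk 22, set 6) → VC-HIT  vc=[30, 62]
9: 0xb5 (blk 22, set 6) → L1-HIT  vc=[30, 62]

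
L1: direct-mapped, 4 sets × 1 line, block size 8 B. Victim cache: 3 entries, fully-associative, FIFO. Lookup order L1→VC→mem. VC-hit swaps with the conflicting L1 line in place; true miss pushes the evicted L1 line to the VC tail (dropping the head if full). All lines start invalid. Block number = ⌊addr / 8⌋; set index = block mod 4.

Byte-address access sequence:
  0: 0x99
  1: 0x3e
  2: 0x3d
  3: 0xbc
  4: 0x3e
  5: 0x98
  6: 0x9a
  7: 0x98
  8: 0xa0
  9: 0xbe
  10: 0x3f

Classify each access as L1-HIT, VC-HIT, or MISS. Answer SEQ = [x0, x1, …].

SEQ = [MISS, MISS, L1-HIT, MISS, VC-HIT, VC-HIT, L1-HIT, L1-HIT, MISS, VC-HIT, VC-HIT]

#0 0x99→b19/s3 MISS; vc=[]
#1 0x3e→b7/s3 MISS; vc=[19]
#2 0x3d→b7/s3 L1-HIT; vc=[19]
#3 0xbc→b23/s3 MISS; vc=[19,7]
#4 0x3e→b7/s3 VC-HIT; vc=[19,23]
#5 0x98→b19/s3 VC-HIT; vc=[7,23]
#6 0x9a→b19/s3 L1-HIT; vc=[7,23]
#7 0x98→b19/s3 L1-HIT; vc=[7,23]
#8 0xa0→b20/s0 MISS; vc=[7,23]
#9 0xbe→b23/s3 VC-HIT; vc=[7,19]
#10 0x3f→b7/s3 VC-HIT; vc=[23,19]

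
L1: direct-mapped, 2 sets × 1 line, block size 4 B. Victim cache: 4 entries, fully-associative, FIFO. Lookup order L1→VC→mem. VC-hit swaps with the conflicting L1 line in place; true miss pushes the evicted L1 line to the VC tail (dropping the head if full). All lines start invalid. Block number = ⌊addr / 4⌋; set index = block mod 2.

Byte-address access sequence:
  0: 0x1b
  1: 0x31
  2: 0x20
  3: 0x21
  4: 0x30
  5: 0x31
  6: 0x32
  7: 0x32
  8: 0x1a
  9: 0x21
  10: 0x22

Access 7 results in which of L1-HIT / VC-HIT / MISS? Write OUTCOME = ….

OUTCOME = L1-HIT

0: 0x1b (blk 6, set 0) → MISS  vc=[]
1: 0x31 (blk 12, set 0) → MISS  vc=[6]
2: 0x20 (blk 8, set 0) → MISS  vc=[6, 12]
3: 0x21 (blk 8, set 0) → L1-HIT  vc=[6, 12]
4: 0x30 (blk 12, set 0) → VC-HIT  vc=[6, 8]
5: 0x31 (blk 12, set 0) → L1-HIT  vc=[6, 8]
6: 0x32 (blk 12, set 0) → L1-HIT  vc=[6, 8]
7: 0x32 (blk 12, set 0) → L1-HIT  vc=[6, 8]
8: 0x1a (blk 6, set 0) → VC-HIT  vc=[12, 8]
9: 0x21 (blk 8, set 0) → VC-HIT  vc=[12, 6]
10: 0x22 (blk 8, set 0) → L1-HIT  vc=[12, 6]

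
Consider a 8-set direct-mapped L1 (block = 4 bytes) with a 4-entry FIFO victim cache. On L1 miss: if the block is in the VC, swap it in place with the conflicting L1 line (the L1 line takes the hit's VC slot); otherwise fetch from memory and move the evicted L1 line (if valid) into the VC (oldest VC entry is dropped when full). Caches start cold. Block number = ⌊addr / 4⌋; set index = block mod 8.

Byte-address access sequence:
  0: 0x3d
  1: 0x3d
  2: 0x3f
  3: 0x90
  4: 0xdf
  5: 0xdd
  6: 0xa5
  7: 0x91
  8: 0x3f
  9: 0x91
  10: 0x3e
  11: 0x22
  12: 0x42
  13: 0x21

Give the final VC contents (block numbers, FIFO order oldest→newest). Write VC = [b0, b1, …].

0: 0x3d (blk 15, set 7) → MISS  vc=[]
1: 0x3d (blk 15, set 7) → L1-HIT  vc=[]
2: 0x3f (blk 15, set 7) → L1-HIT  vc=[]
3: 0x90 (blk 36, set 4) → MISS  vc=[]
4: 0xdf (blk 55, set 7) → MISS  vc=[15]
5: 0xdd (blk 55, set 7) → L1-HIT  vc=[15]
6: 0xa5 (blk 41, set 1) → MISS  vc=[15]
7: 0x91 (blk 36, set 4) → L1-HIT  vc=[15]
8: 0x3f (blk 15, set 7) → VC-HIT  vc=[55]
9: 0x91 (blk 36, set 4) → L1-HIT  vc=[55]
10: 0x3e (blk 15, set 7) → L1-HIT  vc=[55]
11: 0x22 (blk 8, set 0) → MISS  vc=[55]
12: 0x42 (blk 16, set 0) → MISS  vc=[55, 8]
13: 0x21 (blk 8, set 0) → VC-HIT  vc=[55, 16]

VC = [55, 16]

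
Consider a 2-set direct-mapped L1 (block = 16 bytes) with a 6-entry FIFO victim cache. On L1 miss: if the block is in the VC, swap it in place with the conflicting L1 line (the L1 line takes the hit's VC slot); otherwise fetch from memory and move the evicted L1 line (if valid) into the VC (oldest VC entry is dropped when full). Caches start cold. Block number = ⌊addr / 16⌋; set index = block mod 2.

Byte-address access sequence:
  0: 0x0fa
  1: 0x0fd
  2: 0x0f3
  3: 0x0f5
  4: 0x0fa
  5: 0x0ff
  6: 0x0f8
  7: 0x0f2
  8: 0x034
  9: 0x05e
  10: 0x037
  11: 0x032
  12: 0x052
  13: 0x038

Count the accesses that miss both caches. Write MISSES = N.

0: 0xfa (blk 15, set 1) → MISS  vc=[]
1: 0xfd (blk 15, set 1) → L1-HIT  vc=[]
2: 0xf3 (blk 15, set 1) → L1-HIT  vc=[]
3: 0xf5 (blk 15, set 1) → L1-HIT  vc=[]
4: 0xfa (blk 15, set 1) → L1-HIT  vc=[]
5: 0xff (blk 15, set 1) → L1-HIT  vc=[]
6: 0xf8 (blk 15, set 1) → L1-HIT  vc=[]
7: 0xf2 (blk 15, set 1) → L1-HIT  vc=[]
8: 0x34 (blk 3, set 1) → MISS  vc=[15]
9: 0x5e (blk 5, set 1) → MISS  vc=[15, 3]
10: 0x37 (blk 3, set 1) → VC-HIT  vc=[15, 5]
11: 0x32 (blk 3, set 1) → L1-HIT  vc=[15, 5]
12: 0x52 (blk 5, set 1) → VC-HIT  vc=[15, 3]
13: 0x38 (blk 3, set 1) → VC-HIT  vc=[15, 5]

MISSES = 3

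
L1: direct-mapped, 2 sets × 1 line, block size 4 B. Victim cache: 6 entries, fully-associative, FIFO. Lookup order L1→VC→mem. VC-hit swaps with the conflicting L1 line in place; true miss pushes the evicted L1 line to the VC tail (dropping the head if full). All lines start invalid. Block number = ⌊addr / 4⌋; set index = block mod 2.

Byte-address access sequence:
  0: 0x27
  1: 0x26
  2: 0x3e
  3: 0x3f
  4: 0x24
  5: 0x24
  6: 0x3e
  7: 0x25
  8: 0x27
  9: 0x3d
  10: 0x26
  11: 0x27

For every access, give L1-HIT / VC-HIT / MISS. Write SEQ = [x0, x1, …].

SEQ = [MISS, L1-HIT, MISS, L1-HIT, VC-HIT, L1-HIT, VC-HIT, VC-HIT, L1-HIT, VC-HIT, VC-HIT, L1-HIT]

#0 0x27→b9/s1 MISS; vc=[]
#1 0x26→b9/s1 L1-HIT; vc=[]
#2 0x3e→b15/s1 MISS; vc=[9]
#3 0x3f→b15/s1 L1-HIT; vc=[9]
#4 0x24→b9/s1 VC-HIT; vc=[15]
#5 0x24→b9/s1 L1-HIT; vc=[15]
#6 0x3e→b15/s1 VC-HIT; vc=[9]
#7 0x25→b9/s1 VC-HIT; vc=[15]
#8 0x27→b9/s1 L1-HIT; vc=[15]
#9 0x3d→b15/s1 VC-HIT; vc=[9]
#10 0x26→b9/s1 VC-HIT; vc=[15]
#11 0x27→b9/s1 L1-HIT; vc=[15]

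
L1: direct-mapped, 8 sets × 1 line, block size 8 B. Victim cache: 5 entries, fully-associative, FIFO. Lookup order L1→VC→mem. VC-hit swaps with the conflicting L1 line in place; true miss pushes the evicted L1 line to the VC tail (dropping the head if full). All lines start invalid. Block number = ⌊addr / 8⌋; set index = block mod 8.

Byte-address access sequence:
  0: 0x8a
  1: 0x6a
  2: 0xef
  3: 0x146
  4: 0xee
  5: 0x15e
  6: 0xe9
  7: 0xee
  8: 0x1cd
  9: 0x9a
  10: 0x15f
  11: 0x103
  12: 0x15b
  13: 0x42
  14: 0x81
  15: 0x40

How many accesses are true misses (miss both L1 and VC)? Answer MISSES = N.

MISSES = 10

#0 0x8a→b17/s1 MISS; vc=[]
#1 0x6a→b13/s5 MISS; vc=[]
#2 0xef→b29/s5 MISS; vc=[13]
#3 0x146→b40/s0 MISS; vc=[13]
#4 0xee→b29/s5 L1-HIT; vc=[13]
#5 0x15e→b43/s3 MISS; vc=[13]
#6 0xe9→b29/s5 L1-HIT; vc=[13]
#7 0xee→b29/s5 L1-HIT; vc=[13]
#8 0x1cd→b57/s1 MISS; vc=[13,17]
#9 0x9a→b19/s3 MISS; vc=[13,17,43]
#10 0x15f→b43/s3 VC-HIT; vc=[13,17,19]
#11 0x103→b32/s0 MISS; vc=[13,17,19,40]
#12 0x15b→b43/s3 L1-HIT; vc=[13,17,19,40]
#13 0x42→b8/s0 MISS; vc=[13,17,19,40,32]
#14 0x81→b16/s0 MISS; vc=[17,19,40,32,8]
#15 0x40→b8/s0 VC-HIT; vc=[17,19,40,32,16]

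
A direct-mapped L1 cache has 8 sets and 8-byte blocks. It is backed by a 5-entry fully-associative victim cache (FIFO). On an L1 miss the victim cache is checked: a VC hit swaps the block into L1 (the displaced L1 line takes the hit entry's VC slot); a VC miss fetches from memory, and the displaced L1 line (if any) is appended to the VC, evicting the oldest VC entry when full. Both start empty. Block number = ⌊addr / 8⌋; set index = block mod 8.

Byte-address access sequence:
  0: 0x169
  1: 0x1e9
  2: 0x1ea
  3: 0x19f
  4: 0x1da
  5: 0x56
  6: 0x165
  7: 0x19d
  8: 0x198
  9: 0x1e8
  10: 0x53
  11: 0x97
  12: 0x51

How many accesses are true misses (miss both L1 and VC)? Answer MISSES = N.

  [0] addr=0x169 blk=45 s=5: MISS | VC []
  [1] addr=0x1e9 blk=61 s=5: MISS | VC [45]
  [2] addr=0x1ea blk=61 s=5: L1-HIT | VC [45]
  [3] addr=0x19f blk=51 s=3: MISS | VC [45]
  [4] addr=0x1da blk=59 s=3: MISS | VC [45, 51]
  [5] addr=0x56 blk=10 s=2: MISS | VC [45, 51]
  [6] addr=0x165 blk=44 s=4: MISS | VC [45, 51]
  [7] addr=0x19d blk=51 s=3: VC-HIT | VC [45, 59]
  [8] addr=0x198 blk=51 s=3: L1-HIT | VC [45, 59]
  [9] addr=0x1e8 blk=61 s=5: L1-HIT | VC [45, 59]
  [10] addr=0x53 blk=10 s=2: L1-HIT | VC [45, 59]
  [11] addr=0x97 blk=18 s=2: MISS | VC [45, 59, 10]
  [12] addr=0x51 blk=10 s=2: VC-HIT | VC [45, 59, 18]

MISSES = 7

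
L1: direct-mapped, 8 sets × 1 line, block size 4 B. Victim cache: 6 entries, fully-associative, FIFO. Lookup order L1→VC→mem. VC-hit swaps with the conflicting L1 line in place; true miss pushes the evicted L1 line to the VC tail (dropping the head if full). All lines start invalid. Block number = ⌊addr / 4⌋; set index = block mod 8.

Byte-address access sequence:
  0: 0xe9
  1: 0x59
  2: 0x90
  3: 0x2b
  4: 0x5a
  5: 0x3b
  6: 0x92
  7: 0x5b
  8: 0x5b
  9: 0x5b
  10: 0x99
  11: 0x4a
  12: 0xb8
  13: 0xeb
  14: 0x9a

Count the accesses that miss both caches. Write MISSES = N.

#0 0xe9→b58/s2 MISS; vc=[]
#1 0x59→b22/s6 MISS; vc=[]
#2 0x90→b36/s4 MISS; vc=[]
#3 0x2b→b10/s2 MISS; vc=[58]
#4 0x5a→b22/s6 L1-HIT; vc=[58]
#5 0x3b→b14/s6 MISS; vc=[58,22]
#6 0x92→b36/s4 L1-HIT; vc=[58,22]
#7 0x5b→b22/s6 VC-HIT; vc=[58,14]
#8 0x5b→b22/s6 L1-HIT; vc=[58,14]
#9 0x5b→b22/s6 L1-HIT; vc=[58,14]
#10 0x99→b38/s6 MISS; vc=[58,14,22]
#11 0x4a→b18/s2 MISS; vc=[58,14,22,10]
#12 0xb8→b46/s6 MISS; vc=[58,14,22,10,38]
#13 0xeb→b58/s2 VC-HIT; vc=[18,14,22,10,38]
#14 0x9a→b38/s6 VC-HIT; vc=[18,14,22,10,46]

MISSES = 8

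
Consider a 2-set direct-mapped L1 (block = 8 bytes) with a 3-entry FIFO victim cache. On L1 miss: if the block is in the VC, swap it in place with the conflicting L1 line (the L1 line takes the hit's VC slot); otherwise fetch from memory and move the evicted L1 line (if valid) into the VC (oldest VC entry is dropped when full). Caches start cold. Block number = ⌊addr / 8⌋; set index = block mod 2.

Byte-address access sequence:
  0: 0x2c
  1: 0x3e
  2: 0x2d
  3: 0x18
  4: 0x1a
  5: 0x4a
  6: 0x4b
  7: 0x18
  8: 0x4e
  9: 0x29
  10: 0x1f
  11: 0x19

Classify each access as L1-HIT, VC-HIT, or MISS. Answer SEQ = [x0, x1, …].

SEQ = [MISS, MISS, VC-HIT, MISS, L1-HIT, MISS, L1-HIT, VC-HIT, VC-HIT, VC-HIT, VC-HIT, L1-HIT]

#0 0x2c→b5/s1 MISS; vc=[]
#1 0x3e→b7/s1 MISS; vc=[5]
#2 0x2d→b5/s1 VC-HIT; vc=[7]
#3 0x18→b3/s1 MISS; vc=[7,5]
#4 0x1a→b3/s1 L1-HIT; vc=[7,5]
#5 0x4a→b9/s1 MISS; vc=[7,5,3]
#6 0x4b→b9/s1 L1-HIT; vc=[7,5,3]
#7 0x18→b3/s1 VC-HIT; vc=[7,5,9]
#8 0x4e→b9/s1 VC-HIT; vc=[7,5,3]
#9 0x29→b5/s1 VC-HIT; vc=[7,9,3]
#10 0x1f→b3/s1 VC-HIT; vc=[7,9,5]
#11 0x19→b3/s1 L1-HIT; vc=[7,9,5]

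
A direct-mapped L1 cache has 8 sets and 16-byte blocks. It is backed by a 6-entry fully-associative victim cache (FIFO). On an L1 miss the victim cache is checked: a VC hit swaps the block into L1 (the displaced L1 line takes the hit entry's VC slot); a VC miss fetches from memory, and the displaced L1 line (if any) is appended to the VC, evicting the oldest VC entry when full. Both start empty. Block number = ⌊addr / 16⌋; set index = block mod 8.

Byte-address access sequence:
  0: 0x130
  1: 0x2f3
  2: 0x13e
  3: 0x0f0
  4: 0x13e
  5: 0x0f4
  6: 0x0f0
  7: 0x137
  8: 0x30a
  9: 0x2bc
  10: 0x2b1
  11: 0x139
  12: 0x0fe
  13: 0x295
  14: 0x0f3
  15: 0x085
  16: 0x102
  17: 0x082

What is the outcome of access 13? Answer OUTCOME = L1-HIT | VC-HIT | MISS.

#0 0x130→b19/s3 MISS; vc=[]
#1 0x2f3→b47/s7 MISS; vc=[]
#2 0x13e→b19/s3 L1-HIT; vc=[]
#3 0xf0→b15/s7 MISS; vc=[47]
#4 0x13e→b19/s3 L1-HIT; vc=[47]
#5 0xf4→b15/s7 L1-HIT; vc=[47]
#6 0xf0→b15/s7 L1-HIT; vc=[47]
#7 0x137→b19/s3 L1-HIT; vc=[47]
#8 0x30a→b48/s0 MISS; vc=[47]
#9 0x2bc→b43/s3 MISS; vc=[47,19]
#10 0x2b1→b43/s3 L1-HIT; vc=[47,19]
#11 0x139→b19/s3 VC-HIT; vc=[47,43]
#12 0xfe→b15/s7 L1-HIT; vc=[47,43]
#13 0x295→b41/s1 MISS; vc=[47,43]
#14 0xf3→b15/s7 L1-HIT; vc=[47,43]
#15 0x85→b8/s0 MISS; vc=[47,43,48]
#16 0x102→b16/s0 MISS; vc=[47,43,48,8]
#17 0x82→b8/s0 VC-HIT; vc=[47,43,48,16]

OUTCOME = MISS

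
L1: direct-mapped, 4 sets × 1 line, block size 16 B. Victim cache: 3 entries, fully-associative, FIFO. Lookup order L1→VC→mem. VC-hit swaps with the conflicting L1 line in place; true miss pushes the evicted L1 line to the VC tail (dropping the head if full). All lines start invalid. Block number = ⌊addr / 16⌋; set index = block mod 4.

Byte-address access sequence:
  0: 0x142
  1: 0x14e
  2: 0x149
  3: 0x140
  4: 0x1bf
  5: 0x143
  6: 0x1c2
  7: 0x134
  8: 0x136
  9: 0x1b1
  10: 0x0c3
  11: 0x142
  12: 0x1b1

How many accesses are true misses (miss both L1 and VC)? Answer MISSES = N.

MISSES = 5

#0 0x142→b20/s0 MISS; vc=[]
#1 0x14e→b20/s0 L1-HIT; vc=[]
#2 0x149→b20/s0 L1-HIT; vc=[]
#3 0x140→b20/s0 L1-HIT; vc=[]
#4 0x1bf→b27/s3 MISS; vc=[]
#5 0x143→b20/s0 L1-HIT; vc=[]
#6 0x1c2→b28/s0 MISS; vc=[20]
#7 0x134→b19/s3 MISS; vc=[20,27]
#8 0x136→b19/s3 L1-HIT; vc=[20,27]
#9 0x1b1→b27/s3 VC-HIT; vc=[20,19]
#10 0xc3→b12/s0 MISS; vc=[20,19,28]
#11 0x142→b20/s0 VC-HIT; vc=[12,19,28]
#12 0x1b1→b27/s3 L1-HIT; vc=[12,19,28]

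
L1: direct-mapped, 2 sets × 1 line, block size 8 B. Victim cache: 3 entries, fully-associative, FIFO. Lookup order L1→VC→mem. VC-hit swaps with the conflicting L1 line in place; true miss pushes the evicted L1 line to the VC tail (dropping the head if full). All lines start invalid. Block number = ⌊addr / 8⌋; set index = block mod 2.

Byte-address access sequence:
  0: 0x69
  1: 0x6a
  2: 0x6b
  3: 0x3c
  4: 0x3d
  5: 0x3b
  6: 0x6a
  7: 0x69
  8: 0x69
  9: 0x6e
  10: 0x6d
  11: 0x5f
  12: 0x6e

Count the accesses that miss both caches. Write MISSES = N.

0: 0x69 (blk 13, set 1) → MISS  vc=[]
1: 0x6a (blk 13, set 1) → L1-HIT  vc=[]
2: 0x6b (blk 13, set 1) → L1-HIT  vc=[]
3: 0x3c (blk 7, set 1) → MISS  vc=[13]
4: 0x3d (blk 7, set 1) → L1-HIT  vc=[13]
5: 0x3b (blk 7, set 1) → L1-HIT  vc=[13]
6: 0x6a (blk 13, set 1) → VC-HIT  vc=[7]
7: 0x69 (blk 13, set 1) → L1-HIT  vc=[7]
8: 0x69 (blk 13, set 1) → L1-HIT  vc=[7]
9: 0x6e (blk 13, set 1) → L1-HIT  vc=[7]
10: 0x6d (blk 13, set 1) → L1-HIT  vc=[7]
11: 0x5f (blk 11, set 1) → MISS  vc=[7, 13]
12: 0x6e (blk 13, set 1) → VC-HIT  vc=[7, 11]

MISSES = 3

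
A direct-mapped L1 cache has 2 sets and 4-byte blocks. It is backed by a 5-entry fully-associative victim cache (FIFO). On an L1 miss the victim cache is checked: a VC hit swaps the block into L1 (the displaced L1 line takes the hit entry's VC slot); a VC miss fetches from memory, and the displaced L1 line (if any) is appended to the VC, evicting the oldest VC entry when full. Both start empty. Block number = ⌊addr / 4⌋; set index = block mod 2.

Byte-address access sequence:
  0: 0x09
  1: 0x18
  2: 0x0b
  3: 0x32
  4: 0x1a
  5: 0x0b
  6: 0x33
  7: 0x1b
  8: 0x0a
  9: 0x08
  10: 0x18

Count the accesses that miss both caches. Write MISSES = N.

  [0] addr=0x9 blk=2 s=0: MISS | VC []
  [1] addr=0x18 blk=6 s=0: MISS | VC [2]
  [2] addr=0xb blk=2 s=0: VC-HIT | VC [6]
  [3] addr=0x32 blk=12 s=0: MISS | VC [6, 2]
  [4] addr=0x1a blk=6 s=0: VC-HIT | VC [12, 2]
  [5] addr=0xb blk=2 s=0: VC-HIT | VC [12, 6]
  [6] addr=0x33 blk=12 s=0: VC-HIT | VC [2, 6]
  [7] addr=0x1b blk=6 s=0: VC-HIT | VC [2, 12]
  [8] addr=0xa blk=2 s=0: VC-HIT | VC [6, 12]
  [9] addr=0x8 blk=2 s=0: L1-HIT | VC [6, 12]
  [10] addr=0x18 blk=6 s=0: VC-HIT | VC [2, 12]

MISSES = 3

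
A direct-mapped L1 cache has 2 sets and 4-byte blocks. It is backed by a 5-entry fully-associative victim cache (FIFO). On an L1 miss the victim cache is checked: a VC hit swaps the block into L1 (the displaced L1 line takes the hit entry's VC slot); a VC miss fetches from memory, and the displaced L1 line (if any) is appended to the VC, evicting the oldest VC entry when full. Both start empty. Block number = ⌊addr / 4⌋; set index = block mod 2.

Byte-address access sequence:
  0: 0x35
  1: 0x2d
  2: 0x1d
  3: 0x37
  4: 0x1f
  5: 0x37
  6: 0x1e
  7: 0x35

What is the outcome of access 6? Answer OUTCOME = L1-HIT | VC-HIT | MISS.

OUTCOME = VC-HIT

  [0] addr=0x35 blk=13 s=1: MISS | VC []
  [1] addr=0x2d blk=11 s=1: MISS | VC [13]
  [2] addr=0x1d blk=7 s=1: MISS | VC [13, 11]
  [3] addr=0x37 blk=13 s=1: VC-HIT | VC [7, 11]
  [4] addr=0x1f blk=7 s=1: VC-HIT | VC [13, 11]
  [5] addr=0x37 blk=13 s=1: VC-HIT | VC [7, 11]
  [6] addr=0x1e blk=7 s=1: VC-HIT | VC [13, 11]
  [7] addr=0x35 blk=13 s=1: VC-HIT | VC [7, 11]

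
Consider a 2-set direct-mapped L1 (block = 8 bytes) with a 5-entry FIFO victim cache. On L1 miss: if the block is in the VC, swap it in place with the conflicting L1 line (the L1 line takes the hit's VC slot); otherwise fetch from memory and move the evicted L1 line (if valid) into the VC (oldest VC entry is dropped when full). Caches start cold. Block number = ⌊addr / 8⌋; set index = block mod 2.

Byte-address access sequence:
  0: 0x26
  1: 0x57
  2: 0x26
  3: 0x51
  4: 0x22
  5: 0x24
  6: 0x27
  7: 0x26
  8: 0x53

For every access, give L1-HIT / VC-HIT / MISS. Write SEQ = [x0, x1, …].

  [0] addr=0x26 blk=4 s=0: MISS | VC []
  [1] addr=0x57 blk=10 s=0: MISS | VC [4]
  [2] addr=0x26 blk=4 s=0: VC-HIT | VC [10]
  [3] addr=0x51 blk=10 s=0: VC-HIT | VC [4]
  [4] addr=0x22 blk=4 s=0: VC-HIT | VC [10]
  [5] addr=0x24 blk=4 s=0: L1-HIT | VC [10]
  [6] addr=0x27 blk=4 s=0: L1-HIT | VC [10]
  [7] addr=0x26 blk=4 s=0: L1-HIT | VC [10]
  [8] addr=0x53 blk=10 s=0: VC-HIT | VC [4]

SEQ = [MISS, MISS, VC-HIT, VC-HIT, VC-HIT, L1-HIT, L1-HIT, L1-HIT, VC-HIT]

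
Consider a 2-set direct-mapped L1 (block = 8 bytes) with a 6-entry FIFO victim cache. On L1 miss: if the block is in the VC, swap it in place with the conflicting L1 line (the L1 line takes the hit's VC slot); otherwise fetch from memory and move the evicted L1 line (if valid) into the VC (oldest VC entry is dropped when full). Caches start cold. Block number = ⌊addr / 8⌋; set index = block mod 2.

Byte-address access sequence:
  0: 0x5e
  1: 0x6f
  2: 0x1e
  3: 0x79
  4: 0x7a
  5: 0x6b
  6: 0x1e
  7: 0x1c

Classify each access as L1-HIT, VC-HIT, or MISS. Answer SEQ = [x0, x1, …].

0: 0x5e (blk 11, set 1) → MISS  vc=[]
1: 0x6f (blk 13, set 1) → MISS  vc=[11]
2: 0x1e (blk 3, set 1) → MISS  vc=[11, 13]
3: 0x79 (blk 15, set 1) → MISS  vc=[11, 13, 3]
4: 0x7a (blk 15, set 1) → L1-HIT  vc=[11, 13, 3]
5: 0x6b (blk 13, set 1) → VC-HIT  vc=[11, 15, 3]
6: 0x1e (blk 3, set 1) → VC-HIT  vc=[11, 15, 13]
7: 0x1c (blk 3, set 1) → L1-HIT  vc=[11, 15, 13]

SEQ = [MISS, MISS, MISS, MISS, L1-HIT, VC-HIT, VC-HIT, L1-HIT]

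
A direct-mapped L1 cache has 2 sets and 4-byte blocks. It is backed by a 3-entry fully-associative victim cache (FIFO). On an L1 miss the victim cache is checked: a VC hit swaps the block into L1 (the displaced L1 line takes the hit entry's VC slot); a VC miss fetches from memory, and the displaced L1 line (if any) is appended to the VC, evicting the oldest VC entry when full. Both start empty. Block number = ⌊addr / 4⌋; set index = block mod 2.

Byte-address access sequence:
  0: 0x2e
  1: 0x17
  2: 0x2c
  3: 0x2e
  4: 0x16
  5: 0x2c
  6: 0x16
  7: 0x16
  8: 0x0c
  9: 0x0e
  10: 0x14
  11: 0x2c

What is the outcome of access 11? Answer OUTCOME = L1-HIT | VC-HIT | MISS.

#0 0x2e→b11/s1 MISS; vc=[]
#1 0x17→b5/s1 MISS; vc=[11]
#2 0x2c→b11/s1 VC-HIT; vc=[5]
#3 0x2e→b11/s1 L1-HIT; vc=[5]
#4 0x16→b5/s1 VC-HIT; vc=[11]
#5 0x2c→b11/s1 VC-HIT; vc=[5]
#6 0x16→b5/s1 VC-HIT; vc=[11]
#7 0x16→b5/s1 L1-HIT; vc=[11]
#8 0xc→b3/s1 MISS; vc=[11,5]
#9 0xe→b3/s1 L1-HIT; vc=[11,5]
#10 0x14→b5/s1 VC-HIT; vc=[11,3]
#11 0x2c→b11/s1 VC-HIT; vc=[5,3]

OUTCOME = VC-HIT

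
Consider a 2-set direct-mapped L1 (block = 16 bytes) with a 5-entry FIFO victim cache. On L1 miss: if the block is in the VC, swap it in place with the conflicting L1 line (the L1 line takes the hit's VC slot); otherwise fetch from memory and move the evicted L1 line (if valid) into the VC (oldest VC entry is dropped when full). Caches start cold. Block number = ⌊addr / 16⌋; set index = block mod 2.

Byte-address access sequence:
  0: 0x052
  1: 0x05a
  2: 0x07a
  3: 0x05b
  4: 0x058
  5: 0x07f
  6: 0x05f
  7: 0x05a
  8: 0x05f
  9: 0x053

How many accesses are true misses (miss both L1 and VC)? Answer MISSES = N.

MISSES = 2

0: 0x52 (blk 5, set 1) → MISS  vc=[]
1: 0x5a (blk 5, set 1) → L1-HIT  vc=[]
2: 0x7a (blk 7, set 1) → MISS  vc=[5]
3: 0x5b (blk 5, set 1) → VC-HIT  vc=[7]
4: 0x58 (blk 5, set 1) → L1-HIT  vc=[7]
5: 0x7f (blk 7, set 1) → VC-HIT  vc=[5]
6: 0x5f (blk 5, set 1) → VC-HIT  vc=[7]
7: 0x5a (blk 5, set 1) → L1-HIT  vc=[7]
8: 0x5f (blk 5, set 1) → L1-HIT  vc=[7]
9: 0x53 (blk 5, set 1) → L1-HIT  vc=[7]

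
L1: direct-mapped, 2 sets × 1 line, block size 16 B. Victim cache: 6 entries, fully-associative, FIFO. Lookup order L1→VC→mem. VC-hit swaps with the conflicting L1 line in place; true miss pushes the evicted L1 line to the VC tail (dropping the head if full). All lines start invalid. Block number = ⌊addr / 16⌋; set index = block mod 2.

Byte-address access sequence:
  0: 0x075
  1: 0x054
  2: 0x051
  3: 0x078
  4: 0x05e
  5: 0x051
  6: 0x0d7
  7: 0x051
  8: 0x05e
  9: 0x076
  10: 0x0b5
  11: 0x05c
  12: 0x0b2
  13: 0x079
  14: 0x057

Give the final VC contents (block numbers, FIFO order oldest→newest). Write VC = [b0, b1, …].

  [0] addr=0x75 blk=7 s=1: MISS | VC []
  [1] addr=0x54 blk=5 s=1: MISS | VC [7]
  [2] addr=0x51 blk=5 s=1: L1-HIT | VC [7]
  [3] addr=0x78 blk=7 s=1: VC-HIT | VC [5]
  [4] addr=0x5e blk=5 s=1: VC-HIT | VC [7]
  [5] addr=0x51 blk=5 s=1: L1-HIT | VC [7]
  [6] addr=0xd7 blk=13 s=1: MISS | VC [7, 5]
  [7] addr=0x51 blk=5 s=1: VC-HIT | VC [7, 13]
  [8] addr=0x5e blk=5 s=1: L1-HIT | VC [7, 13]
  [9] addr=0x76 blk=7 s=1: VC-HIT | VC [5, 13]
  [10] addr=0xb5 blk=11 s=1: MISS | VC [5, 13, 7]
  [11] addr=0x5c blk=5 s=1: VC-HIT | VC [11, 13, 7]
  [12] addr=0xb2 blk=11 s=1: VC-HIT | VC [5, 13, 7]
  [13] addr=0x79 blk=7 s=1: VC-HIT | VC [5, 13, 11]
  [14] addr=0x57 blk=5 s=1: VC-HIT | VC [7, 13, 11]

VC = [7, 13, 11]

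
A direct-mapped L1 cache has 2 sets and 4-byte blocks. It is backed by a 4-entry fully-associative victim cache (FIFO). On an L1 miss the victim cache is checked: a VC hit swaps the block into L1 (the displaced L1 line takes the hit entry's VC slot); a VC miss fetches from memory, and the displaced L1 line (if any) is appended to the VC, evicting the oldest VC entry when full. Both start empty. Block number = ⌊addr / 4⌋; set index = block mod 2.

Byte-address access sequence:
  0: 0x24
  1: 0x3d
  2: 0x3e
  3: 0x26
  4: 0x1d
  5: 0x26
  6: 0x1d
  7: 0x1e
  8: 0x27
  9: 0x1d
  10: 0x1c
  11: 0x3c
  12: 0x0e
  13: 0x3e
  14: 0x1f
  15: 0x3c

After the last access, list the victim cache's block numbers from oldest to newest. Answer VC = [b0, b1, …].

0: 0x24 (blk 9, set 1) → MISS  vc=[]
1: 0x3d (blk 15, set 1) → MISS  vc=[9]
2: 0x3e (blk 15, set 1) → L1-HIT  vc=[9]
3: 0x26 (blk 9, set 1) → VC-HIT  vc=[15]
4: 0x1d (blk 7, set 1) → MISS  vc=[15, 9]
5: 0x26 (blk 9, set 1) → VC-HIT  vc=[15, 7]
6: 0x1d (blk 7, set 1) → VC-HIT  vc=[15, 9]
7: 0x1e (blk 7, set 1) → L1-HIT  vc=[15, 9]
8: 0x27 (blk 9, set 1) → VC-HIT  vc=[15, 7]
9: 0x1d (blk 7, set 1) → VC-HIT  vc=[15, 9]
10: 0x1c (blk 7, set 1) → L1-HIT  vc=[15, 9]
11: 0x3c (blk 15, set 1) → VC-HIT  vc=[7, 9]
12: 0xe (blk 3, set 1) → MISS  vc=[7, 9, 15]
13: 0x3e (blk 15, set 1) → VC-HIT  vc=[7, 9, 3]
14: 0x1f (blk 7, set 1) → VC-HIT  vc=[15, 9, 3]
15: 0x3c (blk 15, set 1) → VC-HIT  vc=[7, 9, 3]

VC = [7, 9, 3]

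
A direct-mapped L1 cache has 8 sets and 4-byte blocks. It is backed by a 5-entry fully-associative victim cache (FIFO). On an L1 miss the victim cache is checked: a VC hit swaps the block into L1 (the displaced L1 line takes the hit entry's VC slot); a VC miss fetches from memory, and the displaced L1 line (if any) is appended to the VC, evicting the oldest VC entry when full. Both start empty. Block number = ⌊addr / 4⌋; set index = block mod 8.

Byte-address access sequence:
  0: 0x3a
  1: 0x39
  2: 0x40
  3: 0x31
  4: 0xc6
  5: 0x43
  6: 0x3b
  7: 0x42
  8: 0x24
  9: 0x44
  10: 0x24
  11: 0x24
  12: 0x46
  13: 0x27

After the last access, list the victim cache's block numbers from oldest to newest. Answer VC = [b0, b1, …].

0: 0x3a (blk 14, set 6) → MISS  vc=[]
1: 0x39 (blk 14, set 6) → L1-HIT  vc=[]
2: 0x40 (blk 16, set 0) → MISS  vc=[]
3: 0x31 (blk 12, set 4) → MISS  vc=[]
4: 0xc6 (blk 49, set 1) → MISS  vc=[]
5: 0x43 (blk 16, set 0) → L1-HIT  vc=[]
6: 0x3b (blk 14, set 6) → L1-HIT  vc=[]
7: 0x42 (blk 16, set 0) → L1-HIT  vc=[]
8: 0x24 (blk 9, set 1) → MISS  vc=[49]
9: 0x44 (blk 17, set 1) → MISS  vc=[49, 9]
10: 0x24 (blk 9, set 1) → VC-HIT  vc=[49, 17]
11: 0x24 (blk 9, set 1) → L1-HIT  vc=[49, 17]
12: 0x46 (blk 17, set 1) → VC-HIT  vc=[49, 9]
13: 0x27 (blk 9, set 1) → VC-HIT  vc=[49, 17]

VC = [49, 17]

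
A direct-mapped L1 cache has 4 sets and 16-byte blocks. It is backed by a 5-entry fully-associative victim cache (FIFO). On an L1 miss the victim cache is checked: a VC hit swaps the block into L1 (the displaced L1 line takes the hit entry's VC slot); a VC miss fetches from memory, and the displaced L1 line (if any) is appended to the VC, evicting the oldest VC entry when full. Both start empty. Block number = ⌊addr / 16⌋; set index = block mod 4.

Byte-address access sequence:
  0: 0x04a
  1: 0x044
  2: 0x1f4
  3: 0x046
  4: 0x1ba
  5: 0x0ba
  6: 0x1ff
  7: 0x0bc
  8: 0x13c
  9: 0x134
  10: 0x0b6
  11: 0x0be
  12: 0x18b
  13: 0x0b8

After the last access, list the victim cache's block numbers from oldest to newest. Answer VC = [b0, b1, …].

VC = [31, 27, 19, 4]

  [0] addr=0x4a blk=4 s=0: MISS | VC []
  [1] addr=0x44 blk=4 s=0: L1-HIT | VC []
  [2] addr=0x1f4 blk=31 s=3: MISS | VC []
  [3] addr=0x46 blk=4 s=0: L1-HIT | VC []
  [4] addr=0x1ba blk=27 s=3: MISS | VC [31]
  [5] addr=0xba blk=11 s=3: MISS | VC [31, 27]
  [6] addr=0x1ff blk=31 s=3: VC-HIT | VC [11, 27]
  [7] addr=0xbc blk=11 s=3: VC-HIT | VC [31, 27]
  [8] addr=0x13c blk=19 s=3: MISS | VC [31, 27, 11]
  [9] addr=0x134 blk=19 s=3: L1-HIT | VC [31, 27, 11]
  [10] addr=0xb6 blk=11 s=3: VC-HIT | VC [31, 27, 19]
  [11] addr=0xbe blk=11 s=3: L1-HIT | VC [31, 27, 19]
  [12] addr=0x18b blk=24 s=0: MISS | VC [31, 27, 19, 4]
  [13] addr=0xb8 blk=11 s=3: L1-HIT | VC [31, 27, 19, 4]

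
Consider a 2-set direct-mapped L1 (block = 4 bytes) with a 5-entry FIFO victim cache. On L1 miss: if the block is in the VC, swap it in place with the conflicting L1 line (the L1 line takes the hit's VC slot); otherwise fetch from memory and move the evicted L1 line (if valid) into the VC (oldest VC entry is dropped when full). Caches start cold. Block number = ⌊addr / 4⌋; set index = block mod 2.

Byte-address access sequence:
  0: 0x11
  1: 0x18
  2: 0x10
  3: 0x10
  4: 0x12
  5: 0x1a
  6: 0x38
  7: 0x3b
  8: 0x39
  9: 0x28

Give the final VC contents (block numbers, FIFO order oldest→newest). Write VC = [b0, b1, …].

0: 0x11 (blk 4, set 0) → MISS  vc=[]
1: 0x18 (blk 6, set 0) → MISS  vc=[4]
2: 0x10 (blk 4, set 0) → VC-HIT  vc=[6]
3: 0x10 (blk 4, set 0) → L1-HIT  vc=[6]
4: 0x12 (blk 4, set 0) → L1-HIT  vc=[6]
5: 0x1a (blk 6, set 0) → VC-HIT  vc=[4]
6: 0x38 (blk 14, set 0) → MISS  vc=[4, 6]
7: 0x3b (blk 14, set 0) → L1-HIT  vc=[4, 6]
8: 0x39 (blk 14, set 0) → L1-HIT  vc=[4, 6]
9: 0x28 (blk 10, set 0) → MISS  vc=[4, 6, 14]

VC = [4, 6, 14]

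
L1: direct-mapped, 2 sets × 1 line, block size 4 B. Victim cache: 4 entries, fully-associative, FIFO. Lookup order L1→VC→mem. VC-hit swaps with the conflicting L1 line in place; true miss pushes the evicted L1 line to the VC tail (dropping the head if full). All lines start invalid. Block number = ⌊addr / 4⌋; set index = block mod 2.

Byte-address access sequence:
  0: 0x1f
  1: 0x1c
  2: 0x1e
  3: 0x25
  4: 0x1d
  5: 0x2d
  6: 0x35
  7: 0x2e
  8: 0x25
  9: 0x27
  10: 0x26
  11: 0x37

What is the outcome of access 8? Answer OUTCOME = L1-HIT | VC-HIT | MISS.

OUTCOME = VC-HIT

#0 0x1f→b7/s1 MISS; vc=[]
#1 0x1c→b7/s1 L1-HIT; vc=[]
#2 0x1e→b7/s1 L1-HIT; vc=[]
#3 0x25→b9/s1 MISS; vc=[7]
#4 0x1d→b7/s1 VC-HIT; vc=[9]
#5 0x2d→b11/s1 MISS; vc=[9,7]
#6 0x35→b13/s1 MISS; vc=[9,7,11]
#7 0x2e→b11/s1 VC-HIT; vc=[9,7,13]
#8 0x25→b9/s1 VC-HIT; vc=[11,7,13]
#9 0x27→b9/s1 L1-HIT; vc=[11,7,13]
#10 0x26→b9/s1 L1-HIT; vc=[11,7,13]
#11 0x37→b13/s1 VC-HIT; vc=[11,7,9]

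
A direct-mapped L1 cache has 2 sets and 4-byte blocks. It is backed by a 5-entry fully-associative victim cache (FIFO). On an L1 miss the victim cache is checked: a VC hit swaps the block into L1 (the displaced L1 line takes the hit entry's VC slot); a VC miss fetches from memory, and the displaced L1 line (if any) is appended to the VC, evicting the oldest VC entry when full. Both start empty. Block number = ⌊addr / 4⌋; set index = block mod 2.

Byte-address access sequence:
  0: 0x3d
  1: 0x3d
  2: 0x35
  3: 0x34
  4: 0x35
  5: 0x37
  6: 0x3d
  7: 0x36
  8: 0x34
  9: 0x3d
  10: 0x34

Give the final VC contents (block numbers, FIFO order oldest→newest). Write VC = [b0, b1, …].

#0 0x3d→b15/s1 MISS; vc=[]
#1 0x3d→b15/s1 L1-HIT; vc=[]
#2 0x35→b13/s1 MISS; vc=[15]
#3 0x34→b13/s1 L1-HIT; vc=[15]
#4 0x35→b13/s1 L1-HIT; vc=[15]
#5 0x37→b13/s1 L1-HIT; vc=[15]
#6 0x3d→b15/s1 VC-HIT; vc=[13]
#7 0x36→b13/s1 VC-HIT; vc=[15]
#8 0x34→b13/s1 L1-HIT; vc=[15]
#9 0x3d→b15/s1 VC-HIT; vc=[13]
#10 0x34→b13/s1 VC-HIT; vc=[15]

VC = [15]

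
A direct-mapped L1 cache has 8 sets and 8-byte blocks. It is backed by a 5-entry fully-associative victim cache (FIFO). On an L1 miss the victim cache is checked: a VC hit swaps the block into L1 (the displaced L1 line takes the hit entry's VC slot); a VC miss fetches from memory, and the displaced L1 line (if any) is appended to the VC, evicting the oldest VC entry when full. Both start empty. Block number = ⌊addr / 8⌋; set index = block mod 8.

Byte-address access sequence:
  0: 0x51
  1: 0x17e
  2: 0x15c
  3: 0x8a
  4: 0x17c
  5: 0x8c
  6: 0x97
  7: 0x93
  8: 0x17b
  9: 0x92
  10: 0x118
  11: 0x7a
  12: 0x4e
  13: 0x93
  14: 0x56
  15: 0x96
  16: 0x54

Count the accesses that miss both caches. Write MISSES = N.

MISSES = 8

  [0] addr=0x51 blk=10 s=2: MISS | VC []
  [1] addr=0x17e blk=47 s=7: MISS | VC []
  [2] addr=0x15c blk=43 s=3: MISS | VC []
  [3] addr=0x8a blk=17 s=1: MISS | VC []
  [4] addr=0x17c blk=47 s=7: L1-HIT | VC []
  [5] addr=0x8c blk=17 s=1: L1-HIT | VC []
  [6] addr=0x97 blk=18 s=2: MISS | VC [10]
  [7] addr=0x93 blk=18 s=2: L1-HIT | VC [10]
  [8] addr=0x17b blk=47 s=7: L1-HIT | VC [10]
  [9] addr=0x92 blk=18 s=2: L1-HIT | VC [10]
  [10] addr=0x118 blk=35 s=3: MISS | VC [10, 43]
  [11] addr=0x7a blk=15 s=7: MISS | VC [10, 43, 47]
  [12] addr=0x4e blk=9 s=1: MISS | VC [10, 43, 47, 17]
  [13] addr=0x93 blk=18 s=2: L1-HIT | VC [10, 43, 47, 17]
  [14] addr=0x56 blk=10 s=2: VC-HIT | VC [18, 43, 47, 17]
  [15] addr=0x96 blk=18 s=2: VC-HIT | VC [10, 43, 47, 17]
  [16] addr=0x54 blk=10 s=2: VC-HIT | VC [18, 43, 47, 17]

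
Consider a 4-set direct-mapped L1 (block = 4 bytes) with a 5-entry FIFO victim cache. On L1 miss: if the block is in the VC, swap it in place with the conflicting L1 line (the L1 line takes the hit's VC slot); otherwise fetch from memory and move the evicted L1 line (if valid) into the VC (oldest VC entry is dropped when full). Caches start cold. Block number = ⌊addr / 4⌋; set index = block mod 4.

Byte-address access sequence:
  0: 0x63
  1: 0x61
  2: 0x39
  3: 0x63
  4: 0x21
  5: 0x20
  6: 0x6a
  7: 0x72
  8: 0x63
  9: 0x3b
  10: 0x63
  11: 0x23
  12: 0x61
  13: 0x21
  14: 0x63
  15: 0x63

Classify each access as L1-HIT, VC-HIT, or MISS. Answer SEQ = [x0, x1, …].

  [0] addr=0x63 blk=24 s=0: MISS | VC []
  [1] addr=0x61 blk=24 s=0: L1-HIT | VC []
  [2] addr=0x39 blk=14 s=2: MISS | VC []
  [3] addr=0x63 blk=24 s=0: L1-HIT | VC []
  [4] addr=0x21 blk=8 s=0: MISS | VC [24]
  [5] addr=0x20 blk=8 s=0: L1-HIT | VC [24]
  [6] addr=0x6a blk=26 s=2: MISS | VC [24, 14]
  [7] addr=0x72 blk=28 s=0: MISS | VC [24, 14, 8]
  [8] addr=0x63 blk=24 s=0: VC-HIT | VC [28, 14, 8]
  [9] addr=0x3b blk=14 s=2: VC-HIT | VC [28, 26, 8]
  [10] addr=0x63 blk=24 s=0: L1-HIT | VC [28, 26, 8]
  [11] addr=0x23 blk=8 s=0: VC-HIT | VC [28, 26, 24]
  [12] addr=0x61 blk=24 s=0: VC-HIT | VC [28, 26, 8]
  [13] addr=0x21 blk=8 s=0: VC-HIT | VC [28, 26, 24]
  [14] addr=0x63 blk=24 s=0: VC-HIT | VC [28, 26, 8]
  [15] addr=0x63 blk=24 s=0: L1-HIT | VC [28, 26, 8]

SEQ = [MISS, L1-HIT, MISS, L1-HIT, MISS, L1-HIT, MISS, MISS, VC-HIT, VC-HIT, L1-HIT, VC-HIT, VC-HIT, VC-HIT, VC-HIT, L1-HIT]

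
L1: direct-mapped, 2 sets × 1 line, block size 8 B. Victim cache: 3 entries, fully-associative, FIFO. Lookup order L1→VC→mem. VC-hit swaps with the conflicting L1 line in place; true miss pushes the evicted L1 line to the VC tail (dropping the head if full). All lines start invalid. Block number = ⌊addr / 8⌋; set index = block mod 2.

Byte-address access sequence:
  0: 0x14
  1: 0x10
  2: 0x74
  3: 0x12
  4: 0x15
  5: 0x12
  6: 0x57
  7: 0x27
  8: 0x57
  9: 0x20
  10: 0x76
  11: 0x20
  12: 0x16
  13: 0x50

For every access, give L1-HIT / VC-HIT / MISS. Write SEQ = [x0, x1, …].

  [0] addr=0x14 blk=2 s=0: MISS | VC []
  [1] addr=0x10 blk=2 s=0: L1-HIT | VC []
  [2] addr=0x74 blk=14 s=0: MISS | VC [2]
  [3] addr=0x12 blk=2 s=0: VC-HIT | VC [14]
  [4] addr=0x15 blk=2 s=0: L1-HIT | VC [14]
  [5] addr=0x12 blk=2 s=0: L1-HIT | VC [14]
  [6] addr=0x57 blk=10 s=0: MISS | VC [14, 2]
  [7] addr=0x27 blk=4 s=0: MISS | VC [14, 2, 10]
  [8] addr=0x57 blk=10 s=0: VC-HIT | VC [14, 2, 4]
  [9] addr=0x20 blk=4 s=0: VC-HIT | VC [14, 2, 10]
  [10] addr=0x76 blk=14 s=0: VC-HIT | VC [4, 2, 10]
  [11] addr=0x20 blk=4 s=0: VC-HIT | VC [14, 2, 10]
  [12] addr=0x16 blk=2 s=0: VC-HIT | VC [14, 4, 10]
  [13] addr=0x50 blk=10 s=0: VC-HIT | VC [14, 4, 2]

SEQ = [MISS, L1-HIT, MISS, VC-HIT, L1-HIT, L1-HIT, MISS, MISS, VC-HIT, VC-HIT, VC-HIT, VC-HIT, VC-HIT, VC-HIT]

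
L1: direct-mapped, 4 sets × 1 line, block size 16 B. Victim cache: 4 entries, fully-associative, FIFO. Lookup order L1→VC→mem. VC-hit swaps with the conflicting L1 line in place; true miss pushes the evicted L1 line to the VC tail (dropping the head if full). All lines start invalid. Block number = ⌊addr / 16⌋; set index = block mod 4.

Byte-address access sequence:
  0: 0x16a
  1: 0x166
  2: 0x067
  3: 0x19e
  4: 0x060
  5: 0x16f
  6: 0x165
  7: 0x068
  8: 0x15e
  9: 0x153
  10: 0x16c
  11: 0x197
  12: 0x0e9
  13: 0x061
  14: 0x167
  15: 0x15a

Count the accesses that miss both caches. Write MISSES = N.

MISSES = 5

  [0] addr=0x16a blk=22 s=2: MISS | VC []
  [1] addr=0x166 blk=22 s=2: L1-HIT | VC []
  [2] addr=0x67 blk=6 s=2: MISS | VC [22]
  [3] addr=0x19e blk=25 s=1: MISS | VC [22]
  [4] addr=0x60 blk=6 s=2: L1-HIT | VC [22]
  [5] addr=0x16f blk=22 s=2: VC-HIT | VC [6]
  [6] addr=0x165 blk=22 s=2: L1-HIT | VC [6]
  [7] addr=0x68 blk=6 s=2: VC-HIT | VC [22]
  [8] addr=0x15e blk=21 s=1: MISS | VC [22, 25]
  [9] addr=0x153 blk=21 s=1: L1-HIT | VC [22, 25]
  [10] addr=0x16c blk=22 s=2: VC-HIT | VC [6, 25]
  [11] addr=0x197 blk=25 s=1: VC-HIT | VC [6, 21]
  [12] addr=0xe9 blk=14 s=2: MISS | VC [6, 21, 22]
  [13] addr=0x61 blk=6 s=2: VC-HIT | VC [14, 21, 22]
  [14] addr=0x167 blk=22 s=2: VC-HIT | VC [14, 21, 6]
  [15] addr=0x15a blk=21 s=1: VC-HIT | VC [14, 25, 6]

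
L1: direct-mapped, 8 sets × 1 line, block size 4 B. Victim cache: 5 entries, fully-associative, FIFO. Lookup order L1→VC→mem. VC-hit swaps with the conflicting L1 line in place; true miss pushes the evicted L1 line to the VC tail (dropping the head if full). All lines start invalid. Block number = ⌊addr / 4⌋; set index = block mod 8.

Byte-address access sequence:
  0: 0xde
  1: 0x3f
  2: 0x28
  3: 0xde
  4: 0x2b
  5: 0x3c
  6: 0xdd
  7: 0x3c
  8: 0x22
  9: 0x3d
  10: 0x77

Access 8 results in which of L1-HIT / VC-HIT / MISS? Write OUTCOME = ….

#0 0xde→b55/s7 MISS; vc=[]
#1 0x3f→b15/s7 MISS; vc=[55]
#2 0x28→b10/s2 MISS; vc=[55]
#3 0xde→b55/s7 VC-HIT; vc=[15]
#4 0x2b→b10/s2 L1-HIT; vc=[15]
#5 0x3c→b15/s7 VC-HIT; vc=[55]
#6 0xdd→b55/s7 VC-HIT; vc=[15]
#7 0x3c→b15/s7 VC-HIT; vc=[55]
#8 0x22→b8/s0 MISS; vc=[55]
#9 0x3d→b15/s7 L1-HIT; vc=[55]
#10 0x77→b29/s5 MISS; vc=[55]

OUTCOME = MISS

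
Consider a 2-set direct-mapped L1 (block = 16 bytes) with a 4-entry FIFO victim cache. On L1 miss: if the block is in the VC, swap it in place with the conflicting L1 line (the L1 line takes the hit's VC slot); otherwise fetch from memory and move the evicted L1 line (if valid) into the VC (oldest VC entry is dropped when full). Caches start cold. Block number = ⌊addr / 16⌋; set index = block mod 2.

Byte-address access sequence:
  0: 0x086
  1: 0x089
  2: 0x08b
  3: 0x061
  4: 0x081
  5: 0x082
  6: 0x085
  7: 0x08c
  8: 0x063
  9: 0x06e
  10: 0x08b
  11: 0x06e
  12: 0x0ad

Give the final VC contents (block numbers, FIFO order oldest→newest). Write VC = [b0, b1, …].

VC = [8, 6]

0: 0x86 (blk 8, set 0) → MISS  vc=[]
1: 0x89 (blk 8, set 0) → L1-HIT  vc=[]
2: 0x8b (blk 8, set 0) → L1-HIT  vc=[]
3: 0x61 (blk 6, set 0) → MISS  vc=[8]
4: 0x81 (blk 8, set 0) → VC-HIT  vc=[6]
5: 0x82 (blk 8, set 0) → L1-HIT  vc=[6]
6: 0x85 (blk 8, set 0) → L1-HIT  vc=[6]
7: 0x8c (blk 8, set 0) → L1-HIT  vc=[6]
8: 0x63 (blk 6, set 0) → VC-HIT  vc=[8]
9: 0x6e (blk 6, set 0) → L1-HIT  vc=[8]
10: 0x8b (blk 8, set 0) → VC-HIT  vc=[6]
11: 0x6e (blk 6, set 0) → VC-HIT  vc=[8]
12: 0xad (blk 10, set 0) → MISS  vc=[8, 6]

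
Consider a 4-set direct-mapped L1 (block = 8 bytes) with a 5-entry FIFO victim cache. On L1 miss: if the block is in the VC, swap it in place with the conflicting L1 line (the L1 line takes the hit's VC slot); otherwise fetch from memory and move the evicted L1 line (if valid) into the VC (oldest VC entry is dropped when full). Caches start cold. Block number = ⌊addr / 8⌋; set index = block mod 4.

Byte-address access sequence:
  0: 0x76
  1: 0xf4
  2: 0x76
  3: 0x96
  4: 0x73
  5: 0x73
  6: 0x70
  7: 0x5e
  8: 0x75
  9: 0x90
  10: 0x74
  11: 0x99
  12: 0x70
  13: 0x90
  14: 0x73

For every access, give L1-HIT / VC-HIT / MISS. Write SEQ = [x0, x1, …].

#0 0x76→b14/s2 MISS; vc=[]
#1 0xf4→b30/s2 MISS; vc=[14]
#2 0x76→b14/s2 VC-HIT; vc=[30]
#3 0x96→b18/s2 MISS; vc=[30,14]
#4 0x73→b14/s2 VC-HIT; vc=[30,18]
#5 0x73→b14/s2 L1-HIT; vc=[30,18]
#6 0x70→b14/s2 L1-HIT; vc=[30,18]
#7 0x5e→b11/s3 MISS; vc=[30,18]
#8 0x75→b14/s2 L1-HIT; vc=[30,18]
#9 0x90→b18/s2 VC-HIT; vc=[30,14]
#10 0x74→b14/s2 VC-HIT; vc=[30,18]
#11 0x99→b19/s3 MISS; vc=[30,18,11]
#12 0x70→b14/s2 L1-HIT; vc=[30,18,11]
#13 0x90→b18/s2 VC-HIT; vc=[30,14,11]
#14 0x73→b14/s2 VC-HIT; vc=[30,18,11]

SEQ = [MISS, MISS, VC-HIT, MISS, VC-HIT, L1-HIT, L1-HIT, MISS, L1-HIT, VC-HIT, VC-HIT, MISS, L1-HIT, VC-HIT, VC-HIT]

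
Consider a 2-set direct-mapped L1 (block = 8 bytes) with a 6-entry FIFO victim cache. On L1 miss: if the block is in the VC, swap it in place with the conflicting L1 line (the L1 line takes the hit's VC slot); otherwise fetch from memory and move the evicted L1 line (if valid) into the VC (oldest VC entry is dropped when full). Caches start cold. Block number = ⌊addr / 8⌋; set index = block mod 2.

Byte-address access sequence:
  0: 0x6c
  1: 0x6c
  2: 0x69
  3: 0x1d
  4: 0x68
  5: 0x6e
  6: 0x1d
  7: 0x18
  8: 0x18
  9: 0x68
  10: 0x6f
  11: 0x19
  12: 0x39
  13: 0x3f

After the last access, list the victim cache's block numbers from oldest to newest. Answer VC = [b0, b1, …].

  [0] addr=0x6c blk=13 s=1: MISS | VC []
  [1] addr=0x6c blk=13 s=1: L1-HIT | VC []
  [2] addr=0x69 blk=13 s=1: L1-HIT | VC []
  [3] addr=0x1d blk=3 s=1: MISS | VC [13]
  [4] addr=0x68 blk=13 s=1: VC-HIT | VC [3]
  [5] addr=0x6e blk=13 s=1: L1-HIT | VC [3]
  [6] addr=0x1d blk=3 s=1: VC-HIT | VC [13]
  [7] addr=0x18 blk=3 s=1: L1-HIT | VC [13]
  [8] addr=0x18 blk=3 s=1: L1-HIT | VC [13]
  [9] addr=0x68 blk=13 s=1: VC-HIT | VC [3]
  [10] addr=0x6f blk=13 s=1: L1-HIT | VC [3]
  [11] addr=0x19 blk=3 s=1: VC-HIT | VC [13]
  [12] addr=0x39 blk=7 s=1: MISS | VC [13, 3]
  [13] addr=0x3f blk=7 s=1: L1-HIT | VC [13, 3]

VC = [13, 3]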